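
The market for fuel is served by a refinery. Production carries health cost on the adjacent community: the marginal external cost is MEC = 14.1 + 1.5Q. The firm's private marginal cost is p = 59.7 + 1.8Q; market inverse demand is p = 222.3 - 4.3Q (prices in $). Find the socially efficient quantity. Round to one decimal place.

Q* = 19.5

Social marginal cost = private MC + MEC = 73.8 + 3.3Q.
Set SMC = demand: 73.8 + 3.3Q = 222.3 - 4.3Q → Q* = 19.5395.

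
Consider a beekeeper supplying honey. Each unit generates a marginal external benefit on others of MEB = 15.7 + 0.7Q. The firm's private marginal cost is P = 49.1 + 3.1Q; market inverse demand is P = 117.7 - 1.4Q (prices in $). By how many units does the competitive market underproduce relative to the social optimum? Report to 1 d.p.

Market equilibrium (private): 49.1 + 3.1Q = 117.7 - 1.4Q → Q_m = 15.2444.
Social marginal cost = private MC − MEB = 33.4 + 2.4Q.
Set SMC = demand: 33.4 + 2.4Q = 117.7 - 1.4Q → Q* = 22.1842.
Gap = |15.2444 − 22.1842| = 6.9398.

6.9 units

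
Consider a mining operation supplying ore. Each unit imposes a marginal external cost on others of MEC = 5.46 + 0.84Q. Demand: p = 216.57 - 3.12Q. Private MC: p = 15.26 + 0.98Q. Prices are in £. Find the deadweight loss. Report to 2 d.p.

DWL = £220.78

Market equilibrium (private): 15.26 + 0.98Q = 216.57 - 3.12Q → Q_m = 49.1000.
Social marginal cost = private MC + MEC = 20.72 + 1.82Q.
Set SMC = demand: 20.72 + 1.82Q = 216.57 - 3.12Q → Q* = 39.6457.
Height of the DWL triangle at Q_m is SMC(Q_m) − demand(Q_m) = MEC(Q_m) = 46.7040.
DWL = ½ × 9.4543 × 46.7040 = 220.7768.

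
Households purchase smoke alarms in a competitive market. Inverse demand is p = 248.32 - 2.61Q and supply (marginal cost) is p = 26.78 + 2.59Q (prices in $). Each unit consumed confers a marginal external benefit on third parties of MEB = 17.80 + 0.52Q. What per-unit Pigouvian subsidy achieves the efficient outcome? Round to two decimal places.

Social marginal benefit = demand + MEB = 266.12 - 2.09Q.
Set SMB = MC: 266.12 - 2.09Q = 26.78 + 2.59Q → Q* = 51.1410.
The Pigouvian subsidy equals MEB at Q*: 17.80 + 0.52×51.1410 = 44.3933.

subsidy = $44.39 per unit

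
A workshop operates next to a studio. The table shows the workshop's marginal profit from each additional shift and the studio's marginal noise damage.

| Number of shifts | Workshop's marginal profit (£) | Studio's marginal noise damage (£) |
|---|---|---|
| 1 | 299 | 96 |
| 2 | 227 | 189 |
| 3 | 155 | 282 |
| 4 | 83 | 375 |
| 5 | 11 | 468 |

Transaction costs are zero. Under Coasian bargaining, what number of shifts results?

Bargaining reaches the level where marginal profit last exceeds marginal noise damage.
That holds through level 2 (227 ≥ 189) but not at 3 (155 < 282).

2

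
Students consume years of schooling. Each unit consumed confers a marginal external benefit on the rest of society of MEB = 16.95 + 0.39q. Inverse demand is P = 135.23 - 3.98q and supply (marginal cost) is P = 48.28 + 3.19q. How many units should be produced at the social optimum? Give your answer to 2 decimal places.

Social marginal benefit = demand + MEB = 152.18 - 3.59q.
Set SMB = MC: 152.18 - 3.59q = 48.28 + 3.19q → q* = 15.3245.

q* = 15.32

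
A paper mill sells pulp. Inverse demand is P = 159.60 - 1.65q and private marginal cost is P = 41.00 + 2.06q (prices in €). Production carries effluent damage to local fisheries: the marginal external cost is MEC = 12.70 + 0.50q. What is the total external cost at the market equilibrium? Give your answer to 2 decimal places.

€661.47

Market equilibrium (private): 41.00 + 2.06q = 159.60 - 1.65q → q_m = 31.9677.
Total external cost = ∫₀^{q_m} (12.70 + 0.50q) dq = 12.70×31.9677 + ½×0.50×31.9677² = 661.4733.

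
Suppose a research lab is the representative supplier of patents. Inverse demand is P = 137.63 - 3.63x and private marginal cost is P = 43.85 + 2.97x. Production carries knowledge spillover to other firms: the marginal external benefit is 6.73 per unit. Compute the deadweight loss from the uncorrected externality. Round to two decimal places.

DWL = 3.43

Market equilibrium (private): 43.85 + 2.97x = 137.63 - 3.63x → x_m = 14.2091.
Social marginal cost = private MC − MEB = 37.12 + 2.97x.
Set SMC = demand: 37.12 + 2.97x = 137.63 - 3.63x → x* = 15.2288.
Between x* and x_m the wedge demand − SMC runs linearly from 0 to MEB(x_m), so the loss is a triangle.
DWL = ½ × 1.0197 × 6.7300 = 3.4313.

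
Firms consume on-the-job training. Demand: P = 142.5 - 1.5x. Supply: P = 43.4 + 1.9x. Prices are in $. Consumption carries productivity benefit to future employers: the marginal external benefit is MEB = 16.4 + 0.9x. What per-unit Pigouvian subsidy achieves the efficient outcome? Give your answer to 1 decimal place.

Social marginal benefit = demand + MEB = 158.9 - 0.6x.
Set SMB = MC: 158.9 - 0.6x = 43.4 + 1.9x → x* = 46.2000.
The Pigouvian subsidy equals MEB at x*: 16.4 + 0.9×46.2000 = 57.9800.

subsidy = $58.0 per unit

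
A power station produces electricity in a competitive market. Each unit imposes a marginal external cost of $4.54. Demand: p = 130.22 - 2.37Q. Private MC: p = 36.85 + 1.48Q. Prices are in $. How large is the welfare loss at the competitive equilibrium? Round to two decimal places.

Market equilibrium (private): 36.85 + 1.48Q = 130.22 - 2.37Q → Q_m = 24.2519.
Social marginal cost = private MC + MEC = 41.39 + 1.48Q.
Set SMC = demand: 41.39 + 1.48Q = 130.22 - 2.37Q → Q* = 23.0727.
Height of the DWL triangle at Q_m is SMC(Q_m) − demand(Q_m) = MEC(Q_m) = 4.5400.
DWL = ½ × 1.1792 × 4.5400 = 2.6768.

DWL = $2.68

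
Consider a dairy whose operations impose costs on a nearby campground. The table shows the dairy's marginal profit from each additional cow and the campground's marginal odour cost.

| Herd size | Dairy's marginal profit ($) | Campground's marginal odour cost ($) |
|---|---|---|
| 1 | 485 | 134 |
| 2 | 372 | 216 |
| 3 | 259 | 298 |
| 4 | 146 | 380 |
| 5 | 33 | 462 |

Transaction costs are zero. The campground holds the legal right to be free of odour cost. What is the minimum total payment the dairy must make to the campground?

$350

Efficient level: marginal profit ≥ marginal odour cost through level 2, so k* = 2.
With the campground holding the right, the dairy must at least compensate total damage at k*: 134 + 216 = 350.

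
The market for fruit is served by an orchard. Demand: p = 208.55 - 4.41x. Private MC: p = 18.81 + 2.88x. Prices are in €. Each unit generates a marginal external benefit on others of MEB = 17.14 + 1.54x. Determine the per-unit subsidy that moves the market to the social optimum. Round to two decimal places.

subsidy = €72.55 per unit

Social marginal cost = private MC − MEB = 1.67 + 1.34x.
Set SMC = demand: 1.67 + 1.34x = 208.55 - 4.41x → x* = 35.9791.
The Pigouvian subsidy equals MEB at x*: 17.14 + 1.54×35.9791 = 72.5478.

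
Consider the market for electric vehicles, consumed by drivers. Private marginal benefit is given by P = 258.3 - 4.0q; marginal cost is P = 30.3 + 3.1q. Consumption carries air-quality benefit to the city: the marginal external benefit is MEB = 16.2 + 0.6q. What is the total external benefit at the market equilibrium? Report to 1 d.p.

829.6

Market equilibrium (private): 30.3 + 3.1q = 258.3 - 4.0q → q_m = 32.1127.
Total external benefit = ∫₀^{q_m} (16.2 + 0.6q) dq = 16.2×32.1127 + ½×0.6×32.1127² = 829.5934.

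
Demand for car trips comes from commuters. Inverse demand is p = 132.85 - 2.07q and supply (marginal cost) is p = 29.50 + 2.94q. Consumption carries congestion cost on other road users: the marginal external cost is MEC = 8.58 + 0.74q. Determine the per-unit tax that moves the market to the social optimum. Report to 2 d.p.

Social marginal benefit = demand − MEC = 124.27 - 2.81q.
Set SMB = MC: 124.27 - 2.81q = 29.50 + 2.94q → q* = 16.4817.
The Pigouvian tax equals MEC at q*: 8.58 + 0.74×16.4817 = 20.7765.

tax = 20.78 per unit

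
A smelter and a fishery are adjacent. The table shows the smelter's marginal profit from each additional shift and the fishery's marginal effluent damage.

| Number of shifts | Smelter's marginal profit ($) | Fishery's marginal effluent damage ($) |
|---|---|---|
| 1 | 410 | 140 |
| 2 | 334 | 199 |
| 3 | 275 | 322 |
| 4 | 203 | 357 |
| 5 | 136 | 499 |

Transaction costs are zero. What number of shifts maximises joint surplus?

Bargaining reaches the level where marginal profit last exceeds marginal effluent damage.
That holds through level 2 (334 ≥ 199) but not at 3 (275 < 322).

2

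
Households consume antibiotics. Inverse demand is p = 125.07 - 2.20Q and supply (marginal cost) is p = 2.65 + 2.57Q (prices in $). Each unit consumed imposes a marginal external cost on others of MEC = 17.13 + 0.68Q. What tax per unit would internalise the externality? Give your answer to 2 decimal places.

tax = $30.27 per unit

Social marginal benefit = demand − MEC = 107.94 - 2.88Q.
Set SMB = MC: 107.94 - 2.88Q = 2.65 + 2.57Q → Q* = 19.3193.
The Pigouvian tax equals MEC at Q*: 17.13 + 0.68×19.3193 = 30.2671.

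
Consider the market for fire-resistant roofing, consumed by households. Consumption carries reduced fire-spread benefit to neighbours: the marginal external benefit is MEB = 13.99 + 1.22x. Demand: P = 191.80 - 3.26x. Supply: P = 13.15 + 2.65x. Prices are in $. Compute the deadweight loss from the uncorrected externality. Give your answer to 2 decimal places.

DWL = $275.87

Market equilibrium (private): 13.15 + 2.65x = 191.80 - 3.26x → x_m = 30.2284.
Social marginal benefit = demand + MEB = 205.79 - 2.04x.
Set SMB = MC: 205.79 - 2.04x = 13.15 + 2.65x → x* = 41.0746.
The loss is the area between SMB and MC from x* to x_m; with linear curves that's a triangle of height MEB(x_m).
DWL = ½ × 10.8462 × 50.8687 = 275.8660.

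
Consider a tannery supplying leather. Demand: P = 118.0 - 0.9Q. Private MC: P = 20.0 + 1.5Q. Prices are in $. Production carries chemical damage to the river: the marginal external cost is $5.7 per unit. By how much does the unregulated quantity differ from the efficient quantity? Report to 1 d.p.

Market equilibrium (private): 20.0 + 1.5Q = 118.0 - 0.9Q → Q_m = 40.8333.
Social marginal cost = private MC + MEC = 25.7 + 1.5Q.
Set SMC = demand: 25.7 + 1.5Q = 118.0 - 0.9Q → Q* = 38.4583.
Gap = |40.8333 − 38.4583| = 2.3750.

2.4 units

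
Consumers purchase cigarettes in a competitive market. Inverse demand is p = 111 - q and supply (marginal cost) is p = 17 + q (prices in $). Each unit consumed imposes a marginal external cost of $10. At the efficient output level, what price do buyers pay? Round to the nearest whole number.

P = $69

Social marginal benefit = demand − MEC = 101 - q.
Set SMB = MC: 101 - q = 17 + q → q* = 42.0000.
Consumer price on the demand curve at q*: 111 − 1×42.0000 = 69.0000.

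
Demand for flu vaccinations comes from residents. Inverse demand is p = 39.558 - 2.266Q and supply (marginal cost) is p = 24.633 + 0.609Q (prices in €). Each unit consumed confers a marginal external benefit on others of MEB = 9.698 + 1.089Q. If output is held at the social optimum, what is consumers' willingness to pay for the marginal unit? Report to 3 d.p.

P = €8.317

Social marginal benefit = demand + MEB = 49.256 - 1.177Q.
Set SMB = MC: 49.256 - 1.177Q = 24.633 + 0.609Q → Q* = 13.7867.
Consumer price on the demand curve at Q*: 39.558 − 2.266×13.7867 = 8.3173.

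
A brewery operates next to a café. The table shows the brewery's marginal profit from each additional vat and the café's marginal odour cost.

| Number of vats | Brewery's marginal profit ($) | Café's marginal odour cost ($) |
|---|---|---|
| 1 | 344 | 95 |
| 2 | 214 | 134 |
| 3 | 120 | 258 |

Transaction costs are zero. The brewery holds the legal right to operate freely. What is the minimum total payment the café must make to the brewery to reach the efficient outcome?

$120

Left alone the brewery would choose level 3 (marginal profit stays positive).
Efficient level: k* = 2 (marginal profit ≥ marginal odour cost through 2).
The café must at least cover the brewery's forgone profit from cutting 3→2: 120 = 120.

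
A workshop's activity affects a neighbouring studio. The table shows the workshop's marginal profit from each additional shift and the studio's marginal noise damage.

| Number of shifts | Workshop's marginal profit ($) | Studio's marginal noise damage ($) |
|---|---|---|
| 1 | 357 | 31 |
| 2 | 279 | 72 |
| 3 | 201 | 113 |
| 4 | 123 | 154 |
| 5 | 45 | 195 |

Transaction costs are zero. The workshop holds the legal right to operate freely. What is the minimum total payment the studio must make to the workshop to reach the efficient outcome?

Left alone the workshop would choose level 5 (marginal profit stays positive).
Efficient level: k* = 3 (marginal profit ≥ marginal noise damage through 3).
The studio must at least cover the workshop's forgone profit from cutting 5→3: 123 + 45 = 168.

$168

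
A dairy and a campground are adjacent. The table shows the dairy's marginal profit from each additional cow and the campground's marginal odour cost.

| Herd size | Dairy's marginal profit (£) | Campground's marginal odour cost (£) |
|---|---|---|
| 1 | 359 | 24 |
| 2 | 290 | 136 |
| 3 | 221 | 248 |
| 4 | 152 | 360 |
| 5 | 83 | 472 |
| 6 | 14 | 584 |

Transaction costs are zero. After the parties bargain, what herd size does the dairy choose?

Bargaining reaches the level where marginal profit last exceeds marginal odour cost.
That holds through level 2 (290 ≥ 136) but not at 3 (221 < 248).

2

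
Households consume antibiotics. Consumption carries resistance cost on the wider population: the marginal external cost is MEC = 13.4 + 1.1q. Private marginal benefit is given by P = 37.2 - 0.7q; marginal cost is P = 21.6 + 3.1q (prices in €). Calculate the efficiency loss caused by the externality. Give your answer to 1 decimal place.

Market equilibrium (private): 21.6 + 3.1q = 37.2 - 0.7q → q_m = 4.1053.
Social marginal benefit = demand − MEC = 23.8 - 1.8q.
Set SMB = MC: 23.8 - 1.8q = 21.6 + 3.1q → q* = 0.4490.
The loss is the area between SMB and MC from q* to q_m; with linear curves that's a triangle of height MEC(q_m).
DWL = ½ × 3.6563 × 17.9158 = 32.7528.

DWL = €32.8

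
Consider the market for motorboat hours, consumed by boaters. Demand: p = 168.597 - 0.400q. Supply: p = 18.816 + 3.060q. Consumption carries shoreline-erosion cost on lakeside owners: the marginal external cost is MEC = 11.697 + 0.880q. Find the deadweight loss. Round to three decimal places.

Market equilibrium (private): 18.816 + 3.060q = 168.597 - 0.400q → q_m = 43.2893.
Social marginal benefit = demand − MEC = 156.900 - 1.280q.
Set SMB = MC: 156.900 - 1.280q = 18.816 + 3.060q → q* = 31.8166.
Between q* and q_m the wedge MC − SMB runs linearly from 0 to MEC(q_m), so the loss is a triangle.
DWL = ½ × 11.4727 × 49.7916 = 285.6220.

DWL = 285.622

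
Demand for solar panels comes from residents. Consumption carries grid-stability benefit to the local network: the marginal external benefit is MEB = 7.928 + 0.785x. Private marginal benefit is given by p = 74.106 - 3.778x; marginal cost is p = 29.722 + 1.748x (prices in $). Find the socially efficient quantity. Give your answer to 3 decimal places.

Social marginal benefit = demand + MEB = 82.034 - 2.993x.
Set SMB = MC: 82.034 - 2.993x = 29.722 + 1.748x → x* = 11.0340.

x* = 11.034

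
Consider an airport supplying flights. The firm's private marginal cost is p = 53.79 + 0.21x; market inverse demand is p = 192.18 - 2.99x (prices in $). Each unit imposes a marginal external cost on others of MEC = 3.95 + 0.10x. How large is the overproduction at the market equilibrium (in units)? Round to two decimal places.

Market equilibrium (private): 53.79 + 0.21x = 192.18 - 2.99x → x_m = 43.2469.
Social marginal cost = private MC + MEC = 57.74 + 0.31x.
Set SMC = demand: 57.74 + 0.31x = 192.18 - 2.99x → x* = 40.7394.
Gap = |43.2469 − 40.7394| = 2.5075.

2.51 units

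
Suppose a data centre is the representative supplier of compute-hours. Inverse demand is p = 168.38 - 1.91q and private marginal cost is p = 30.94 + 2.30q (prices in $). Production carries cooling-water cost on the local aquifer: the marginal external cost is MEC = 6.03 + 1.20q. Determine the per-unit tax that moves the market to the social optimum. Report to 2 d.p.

tax = $35.18 per unit

Social marginal cost = private MC + MEC = 36.97 + 3.50q.
Set SMC = demand: 36.97 + 3.50q = 168.38 - 1.91q → q* = 24.2902.
The Pigouvian tax equals MEC at q*: 6.03 + 1.20×24.2902 = 35.1782.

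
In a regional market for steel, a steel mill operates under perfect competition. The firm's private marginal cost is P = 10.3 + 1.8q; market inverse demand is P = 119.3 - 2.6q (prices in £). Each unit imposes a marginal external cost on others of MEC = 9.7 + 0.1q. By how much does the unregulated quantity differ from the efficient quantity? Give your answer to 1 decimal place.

Market equilibrium (private): 10.3 + 1.8q = 119.3 - 2.6q → q_m = 24.7727.
Social marginal cost = private MC + MEC = 20.0 + 1.9q.
Set SMC = demand: 20.0 + 1.9q = 119.3 - 2.6q → q* = 22.0667.
Gap = |24.7727 − 22.0667| = 2.7060.

2.7 units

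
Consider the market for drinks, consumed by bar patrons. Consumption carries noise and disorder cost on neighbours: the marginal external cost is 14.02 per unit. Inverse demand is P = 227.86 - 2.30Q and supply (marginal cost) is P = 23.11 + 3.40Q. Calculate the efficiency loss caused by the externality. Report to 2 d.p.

Market equilibrium (private): 23.11 + 3.40Q = 227.86 - 2.30Q → Q_m = 35.9211.
Social marginal benefit = demand − MEC = 213.84 - 2.30Q.
Set SMB = MC: 213.84 - 2.30Q = 23.11 + 3.40Q → Q* = 33.4614.
The welfare-loss triangle has base |Q_m − Q*| and height MEC(Q_m) (the vertical gap between SMB and MC is zero at Q* and MEC at Q_m).
DWL = ½ × 2.4597 × 14.0200 = 17.2425.

DWL = 17.24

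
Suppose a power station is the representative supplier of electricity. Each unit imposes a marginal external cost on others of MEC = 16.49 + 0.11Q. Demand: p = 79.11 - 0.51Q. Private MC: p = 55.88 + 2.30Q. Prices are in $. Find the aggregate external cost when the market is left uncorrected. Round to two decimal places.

Market equilibrium (private): 55.88 + 2.30Q = 79.11 - 0.51Q → Q_m = 8.2669.
Total external cost = ∫₀^{Q_m} (16.49 + 0.11Q) dQ = 16.49×8.2669 + ½×0.11×8.2669² = 140.0800.

$140.08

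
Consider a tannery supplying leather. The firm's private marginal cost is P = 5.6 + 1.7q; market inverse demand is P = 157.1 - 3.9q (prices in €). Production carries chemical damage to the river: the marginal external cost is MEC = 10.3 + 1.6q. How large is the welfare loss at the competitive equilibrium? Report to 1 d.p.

DWL = €199.4

Market equilibrium (private): 5.6 + 1.7q = 157.1 - 3.9q → q_m = 27.0536.
Social marginal cost = private MC + MEC = 15.9 + 3.3q.
Set SMC = demand: 15.9 + 3.3q = 157.1 - 3.9q → q* = 19.6111.
The welfare-loss triangle has base |q_m − q*| and height MEC(q_m) (the vertical gap between SMC and demand is zero at q* and MEC at q_m).
DWL = ½ × 7.4425 × 53.5857 = 199.4058.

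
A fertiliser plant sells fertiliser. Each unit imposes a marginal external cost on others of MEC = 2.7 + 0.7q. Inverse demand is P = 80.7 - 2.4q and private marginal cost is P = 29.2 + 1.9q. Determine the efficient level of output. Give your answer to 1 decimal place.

Social marginal cost = private MC + MEC = 31.9 + 2.6q.
Set SMC = demand: 31.9 + 2.6q = 80.7 - 2.4q → q* = 9.7600.

q* = 9.8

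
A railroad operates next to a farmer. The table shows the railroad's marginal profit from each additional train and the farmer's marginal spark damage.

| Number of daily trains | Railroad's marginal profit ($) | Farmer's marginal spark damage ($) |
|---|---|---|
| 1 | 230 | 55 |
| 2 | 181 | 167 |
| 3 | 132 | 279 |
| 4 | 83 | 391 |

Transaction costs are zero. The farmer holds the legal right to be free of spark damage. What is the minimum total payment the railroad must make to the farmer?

Efficient level: marginal profit ≥ marginal spark damage through level 2, so k* = 2.
With the farmer holding the right, the railroad must at least compensate total damage at k*: 55 + 167 = 222.

$222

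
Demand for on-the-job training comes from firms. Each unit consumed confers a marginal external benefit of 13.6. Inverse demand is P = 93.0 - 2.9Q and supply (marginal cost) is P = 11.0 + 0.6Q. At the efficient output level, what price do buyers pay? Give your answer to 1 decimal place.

P = 13.8

Social marginal benefit = demand + MEB = 106.6 - 2.9Q.
Set SMB = MC: 106.6 - 2.9Q = 11.0 + 0.6Q → Q* = 27.3143.
Consumer price on the demand curve at Q*: 93.0 − 2.9×27.3143 = 13.7885.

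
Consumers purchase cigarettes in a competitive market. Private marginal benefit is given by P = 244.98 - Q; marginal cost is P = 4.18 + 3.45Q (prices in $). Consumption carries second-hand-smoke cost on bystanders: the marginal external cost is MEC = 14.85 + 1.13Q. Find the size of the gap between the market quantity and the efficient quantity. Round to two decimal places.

13.62 units

Market equilibrium (private): 4.18 + 3.45Q = 244.98 - Q → Q_m = 54.1124.
Social marginal benefit = demand − MEC = 230.13 - 2.13Q.
Set SMB = MC: 230.13 - 2.13Q = 4.18 + 3.45Q → Q* = 40.4928.
Gap = |54.1124 − 40.4928| = 13.6196.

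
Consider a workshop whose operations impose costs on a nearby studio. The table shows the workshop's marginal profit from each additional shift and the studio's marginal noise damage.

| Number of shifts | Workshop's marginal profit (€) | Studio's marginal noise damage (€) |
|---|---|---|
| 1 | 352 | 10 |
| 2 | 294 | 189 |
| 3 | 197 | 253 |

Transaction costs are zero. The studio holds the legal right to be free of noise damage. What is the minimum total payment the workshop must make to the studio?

Efficient level: marginal profit ≥ marginal noise damage through level 2, so k* = 2.
With the studio holding the right, the workshop must at least compensate total damage at k*: 10 + 189 = 199.

€199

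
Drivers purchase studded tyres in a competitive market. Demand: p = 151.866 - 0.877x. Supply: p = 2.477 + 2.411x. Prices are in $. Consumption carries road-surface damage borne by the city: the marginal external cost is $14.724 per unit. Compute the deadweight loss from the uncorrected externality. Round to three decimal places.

DWL = $32.968

Market equilibrium (private): 2.477 + 2.411x = 151.866 - 0.877x → x_m = 45.4346.
Social marginal benefit = demand − MEC = 137.142 - 0.877x.
Set SMB = MC: 137.142 - 0.877x = 2.477 + 2.411x → x* = 40.9565.
Between x* and x_m the wedge MC − SMB runs linearly from 0 to MEC(x_m), so the loss is a triangle.
DWL = ½ × 4.4781 × 14.7240 = 32.9678.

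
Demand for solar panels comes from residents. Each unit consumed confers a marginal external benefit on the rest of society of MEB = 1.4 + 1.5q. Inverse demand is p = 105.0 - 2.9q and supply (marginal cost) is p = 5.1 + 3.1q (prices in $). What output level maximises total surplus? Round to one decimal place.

Social marginal benefit = demand + MEB = 106.4 - 1.4q.
Set SMB = MC: 106.4 - 1.4q = 5.1 + 3.1q → q* = 22.5111.

q* = 22.5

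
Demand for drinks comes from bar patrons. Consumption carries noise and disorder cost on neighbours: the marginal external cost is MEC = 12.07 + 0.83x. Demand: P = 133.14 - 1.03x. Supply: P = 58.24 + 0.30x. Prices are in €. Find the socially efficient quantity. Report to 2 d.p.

Social marginal benefit = demand − MEC = 121.07 - 1.86x.
Set SMB = MC: 121.07 - 1.86x = 58.24 + 0.30x → x* = 29.0880.

x* = 29.09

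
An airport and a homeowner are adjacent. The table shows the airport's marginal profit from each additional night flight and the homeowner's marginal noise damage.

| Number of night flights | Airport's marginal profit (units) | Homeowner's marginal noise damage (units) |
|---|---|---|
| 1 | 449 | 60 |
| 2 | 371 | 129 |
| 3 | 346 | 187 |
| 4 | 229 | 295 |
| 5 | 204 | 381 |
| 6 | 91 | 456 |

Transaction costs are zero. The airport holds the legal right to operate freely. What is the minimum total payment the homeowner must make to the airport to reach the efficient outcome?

Left alone the airport would choose level 6 (marginal profit stays positive).
Efficient level: k* = 3 (marginal profit ≥ marginal noise damage through 3).
The homeowner must at least cover the airport's forgone profit from cutting 6→3: 229 + 204 + 91 = 524.

524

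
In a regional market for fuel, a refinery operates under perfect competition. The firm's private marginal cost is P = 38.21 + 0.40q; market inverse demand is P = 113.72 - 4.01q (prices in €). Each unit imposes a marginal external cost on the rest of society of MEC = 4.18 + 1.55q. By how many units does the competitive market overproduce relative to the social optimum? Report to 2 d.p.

Market equilibrium (private): 38.21 + 0.40q = 113.72 - 4.01q → q_m = 17.1224.
Social marginal cost = private MC + MEC = 42.39 + 1.95q.
Set SMC = demand: 42.39 + 1.95q = 113.72 - 4.01q → q* = 11.9681.
Gap = |17.1224 − 11.9681| = 5.1543.

5.15 units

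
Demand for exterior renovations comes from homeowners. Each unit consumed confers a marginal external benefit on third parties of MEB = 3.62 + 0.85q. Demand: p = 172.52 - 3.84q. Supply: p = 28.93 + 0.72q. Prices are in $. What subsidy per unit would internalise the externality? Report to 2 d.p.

Social marginal benefit = demand + MEB = 176.14 - 2.99q.
Set SMB = MC: 176.14 - 2.99q = 28.93 + 0.72q → q* = 39.6792.
The Pigouvian subsidy equals MEB at q*: 3.62 + 0.85×39.6792 = 37.3473.

subsidy = $37.35 per unit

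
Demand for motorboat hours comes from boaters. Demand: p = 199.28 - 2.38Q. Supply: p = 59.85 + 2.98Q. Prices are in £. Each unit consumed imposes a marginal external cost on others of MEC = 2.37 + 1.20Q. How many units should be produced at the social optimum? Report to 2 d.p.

Social marginal benefit = demand − MEC = 196.91 - 3.58Q.
Set SMB = MC: 196.91 - 3.58Q = 59.85 + 2.98Q → Q* = 20.8933.

Q* = 20.89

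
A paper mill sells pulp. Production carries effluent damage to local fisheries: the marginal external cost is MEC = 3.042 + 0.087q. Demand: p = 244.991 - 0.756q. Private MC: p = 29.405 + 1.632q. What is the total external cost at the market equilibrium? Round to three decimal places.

629.166

Market equilibrium (private): 29.405 + 1.632q = 244.991 - 0.756q → q_m = 90.2789.
Total external cost = ∫₀^{q_m} (3.042 + 0.087q) dq = 3.042×90.2789 + ½×0.087×90.2789² = 629.1656.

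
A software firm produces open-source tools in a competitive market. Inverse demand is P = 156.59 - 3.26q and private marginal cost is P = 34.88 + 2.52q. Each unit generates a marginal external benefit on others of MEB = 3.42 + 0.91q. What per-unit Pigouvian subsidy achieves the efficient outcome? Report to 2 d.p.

Social marginal cost = private MC − MEB = 31.46 + 1.61q.
Set SMC = demand: 31.46 + 1.61q = 156.59 - 3.26q → q* = 25.6940.
The Pigouvian subsidy equals MEB at q*: 3.42 + 0.91×25.6940 = 26.8015.

subsidy = 26.80 per unit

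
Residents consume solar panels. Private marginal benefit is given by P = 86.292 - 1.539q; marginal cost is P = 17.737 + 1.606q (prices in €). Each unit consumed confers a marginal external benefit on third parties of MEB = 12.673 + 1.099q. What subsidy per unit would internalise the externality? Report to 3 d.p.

Social marginal benefit = demand + MEB = 98.965 - 0.440q.
Set SMB = MC: 98.965 - 0.440q = 17.737 + 1.606q → q* = 39.7009.
The Pigouvian subsidy equals MEB at q*: 12.673 + 1.099×39.7009 = 56.3043.

subsidy = €56.304 per unit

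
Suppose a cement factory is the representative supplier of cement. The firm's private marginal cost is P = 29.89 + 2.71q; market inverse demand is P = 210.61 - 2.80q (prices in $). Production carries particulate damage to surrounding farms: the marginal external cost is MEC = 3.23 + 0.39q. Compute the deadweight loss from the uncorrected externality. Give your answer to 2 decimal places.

Market equilibrium (private): 29.89 + 2.71q = 210.61 - 2.80q → q_m = 32.7985.
Social marginal cost = private MC + MEC = 33.12 + 3.10q.
Set SMC = demand: 33.12 + 3.10q = 210.61 - 2.80q → q* = 30.0831.
The welfare-loss triangle has base |q_m − q*| and height MEC(q_m) (the vertical gap between SMC and demand is zero at q* and MEC at q_m).
DWL = ½ × 2.7154 × 16.0214 = 21.7523.

DWL = $21.75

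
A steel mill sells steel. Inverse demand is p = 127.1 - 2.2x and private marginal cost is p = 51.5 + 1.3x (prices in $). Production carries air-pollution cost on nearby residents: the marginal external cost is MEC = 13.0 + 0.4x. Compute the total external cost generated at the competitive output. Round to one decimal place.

Market equilibrium (private): 51.5 + 1.3x = 127.1 - 2.2x → x_m = 21.6000.
Total external cost = ∫₀^{x_m} (13.0 + 0.4x) dx = 13.0×21.6000 + ½×0.4×21.6000² = 374.1120.

$374.1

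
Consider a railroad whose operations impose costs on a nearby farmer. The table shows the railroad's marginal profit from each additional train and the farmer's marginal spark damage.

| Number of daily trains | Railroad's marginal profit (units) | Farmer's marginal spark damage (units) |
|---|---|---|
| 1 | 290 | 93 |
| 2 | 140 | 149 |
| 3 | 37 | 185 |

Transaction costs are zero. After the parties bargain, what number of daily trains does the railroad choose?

Bargaining reaches the level where marginal profit last exceeds marginal spark damage.
That holds through level 1 (290 ≥ 93) but not at 2 (140 < 149).

1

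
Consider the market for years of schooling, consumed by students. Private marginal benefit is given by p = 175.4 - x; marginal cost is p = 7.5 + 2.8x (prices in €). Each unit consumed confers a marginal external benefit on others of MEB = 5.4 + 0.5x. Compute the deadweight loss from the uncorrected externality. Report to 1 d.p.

DWL = €114.5

Market equilibrium (private): 7.5 + 2.8x = 175.4 - x → x_m = 44.1842.
Social marginal benefit = demand + MEB = 180.8 - 0.5x.
Set SMB = MC: 180.8 - 0.5x = 7.5 + 2.8x → x* = 52.5152.
Height of the DWL triangle at x_m is SMB(x_m) − MC(x_m) = MEB(x_m) = 27.4921.
DWL = ½ × 8.3310 × 27.4921 = 114.5183.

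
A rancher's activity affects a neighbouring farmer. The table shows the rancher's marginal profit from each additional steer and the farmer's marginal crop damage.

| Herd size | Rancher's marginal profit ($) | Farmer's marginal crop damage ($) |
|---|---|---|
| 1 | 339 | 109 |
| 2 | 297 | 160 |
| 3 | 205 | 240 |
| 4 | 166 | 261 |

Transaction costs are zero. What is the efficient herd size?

2

Bargaining reaches the level where marginal profit last exceeds marginal crop damage.
That holds through level 2 (297 ≥ 160) but not at 3 (205 < 240).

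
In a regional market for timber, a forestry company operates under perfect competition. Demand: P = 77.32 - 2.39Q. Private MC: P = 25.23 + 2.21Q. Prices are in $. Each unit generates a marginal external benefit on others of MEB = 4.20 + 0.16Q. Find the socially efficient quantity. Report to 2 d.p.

Social marginal cost = private MC − MEB = 21.03 + 2.05Q.
Set SMC = demand: 21.03 + 2.05Q = 77.32 - 2.39Q → Q* = 12.6779.

Q* = 12.68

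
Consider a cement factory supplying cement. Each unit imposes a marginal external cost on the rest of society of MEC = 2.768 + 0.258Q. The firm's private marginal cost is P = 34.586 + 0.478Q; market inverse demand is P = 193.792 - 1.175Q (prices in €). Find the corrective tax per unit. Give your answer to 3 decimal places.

tax = €23.888 per unit

Social marginal cost = private MC + MEC = 37.354 + 0.736Q.
Set SMC = demand: 37.354 + 0.736Q = 193.792 - 1.175Q → Q* = 81.8619.
The Pigouvian tax equals MEC at Q*: 2.768 + 0.258×81.8619 = 23.8884.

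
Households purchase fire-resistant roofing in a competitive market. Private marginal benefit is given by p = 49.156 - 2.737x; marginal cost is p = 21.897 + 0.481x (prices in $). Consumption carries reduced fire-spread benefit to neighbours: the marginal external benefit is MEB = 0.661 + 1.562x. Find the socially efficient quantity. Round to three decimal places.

Social marginal benefit = demand + MEB = 49.817 - 1.175x.
Set SMB = MC: 49.817 - 1.175x = 21.897 + 0.481x → x* = 16.8599.

x* = 16.860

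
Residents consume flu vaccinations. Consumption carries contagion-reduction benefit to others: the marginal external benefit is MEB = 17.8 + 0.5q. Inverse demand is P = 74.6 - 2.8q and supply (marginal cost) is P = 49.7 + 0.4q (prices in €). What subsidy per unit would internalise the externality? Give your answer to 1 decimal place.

subsidy = €25.7 per unit

Social marginal benefit = demand + MEB = 92.4 - 2.3q.
Set SMB = MC: 92.4 - 2.3q = 49.7 + 0.4q → q* = 15.8148.
The Pigouvian subsidy equals MEB at q*: 17.8 + 0.5×15.8148 = 25.7074.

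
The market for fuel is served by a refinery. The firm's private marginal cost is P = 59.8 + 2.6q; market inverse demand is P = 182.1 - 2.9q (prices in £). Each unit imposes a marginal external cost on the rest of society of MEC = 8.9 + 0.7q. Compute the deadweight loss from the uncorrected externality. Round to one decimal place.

Market equilibrium (private): 59.8 + 2.6q = 182.1 - 2.9q → q_m = 22.2364.
Social marginal cost = private MC + MEC = 68.7 + 3.3q.
Set SMC = demand: 68.7 + 3.3q = 182.1 - 2.9q → q* = 18.2903.
Between q* and q_m the wedge SMC − demand runs linearly from 0 to MEC(q_m), so the loss is a triangle.
DWL = ½ × 3.9461 × 24.4655 = 48.2717.

DWL = £48.3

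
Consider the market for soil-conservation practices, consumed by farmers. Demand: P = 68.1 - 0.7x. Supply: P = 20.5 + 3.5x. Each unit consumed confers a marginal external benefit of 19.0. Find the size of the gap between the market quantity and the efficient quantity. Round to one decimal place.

4.5 units

Market equilibrium (private): 20.5 + 3.5x = 68.1 - 0.7x → x_m = 11.3333.
Social marginal benefit = demand + MEB = 87.1 - 0.7x.
Set SMB = MC: 87.1 - 0.7x = 20.5 + 3.5x → x* = 15.8571.
Gap = |11.3333 − 15.8571| = 4.5238.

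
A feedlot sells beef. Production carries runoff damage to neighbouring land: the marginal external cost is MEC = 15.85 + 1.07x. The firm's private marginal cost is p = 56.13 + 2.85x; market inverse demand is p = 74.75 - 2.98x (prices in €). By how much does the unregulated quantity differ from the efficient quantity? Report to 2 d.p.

2.79 units

Market equilibrium (private): 56.13 + 2.85x = 74.75 - 2.98x → x_m = 3.1938.
Social marginal cost = private MC + MEC = 71.98 + 3.92x.
Set SMC = demand: 71.98 + 3.92x = 74.75 - 2.98x → x* = 0.4014.
Gap = |3.1938 − 0.4014| = 2.7924.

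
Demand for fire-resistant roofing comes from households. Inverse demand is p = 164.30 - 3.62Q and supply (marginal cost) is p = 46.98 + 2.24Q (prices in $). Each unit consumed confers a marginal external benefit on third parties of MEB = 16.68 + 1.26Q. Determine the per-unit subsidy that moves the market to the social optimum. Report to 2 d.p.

Social marginal benefit = demand + MEB = 180.98 - 2.36Q.
Set SMB = MC: 180.98 - 2.36Q = 46.98 + 2.24Q → Q* = 29.1304.
The Pigouvian subsidy equals MEB at Q*: 16.68 + 1.26×29.1304 = 53.3843.

subsidy = $53.38 per unit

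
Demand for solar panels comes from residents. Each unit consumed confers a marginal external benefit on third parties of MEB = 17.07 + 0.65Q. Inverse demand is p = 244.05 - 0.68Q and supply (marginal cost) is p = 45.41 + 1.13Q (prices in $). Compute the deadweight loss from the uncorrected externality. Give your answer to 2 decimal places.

Market equilibrium (private): 45.41 + 1.13Q = 244.05 - 0.68Q → Q_m = 109.7459.
Social marginal benefit = demand + MEB = 261.12 - 0.03Q.
Set SMB = MC: 261.12 - 0.03Q = 45.41 + 1.13Q → Q* = 185.9569.
The welfare-loss triangle has base |Q_m − Q*| and height MEB(Q_m) (the vertical gap between SMB and MC is zero at Q* and MEB at Q_m).
DWL = ½ × 76.2110 × 88.4048 = 3368.7091.

DWL = $3368.71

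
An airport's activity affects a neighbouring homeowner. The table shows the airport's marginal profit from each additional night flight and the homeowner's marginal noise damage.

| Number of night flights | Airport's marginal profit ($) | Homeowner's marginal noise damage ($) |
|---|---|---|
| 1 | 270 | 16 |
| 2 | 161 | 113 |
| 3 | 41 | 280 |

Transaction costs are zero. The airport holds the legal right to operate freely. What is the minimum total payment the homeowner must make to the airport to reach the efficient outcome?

Left alone the airport would choose level 3 (marginal profit stays positive).
Efficient level: k* = 2 (marginal profit ≥ marginal noise damage through 2).
The homeowner must at least cover the airport's forgone profit from cutting 3→2: 41 = 41.

$41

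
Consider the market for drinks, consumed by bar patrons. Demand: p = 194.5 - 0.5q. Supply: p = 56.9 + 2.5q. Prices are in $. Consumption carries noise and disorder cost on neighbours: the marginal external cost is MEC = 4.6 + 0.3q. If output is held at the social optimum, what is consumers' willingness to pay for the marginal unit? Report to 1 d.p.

Social marginal benefit = demand − MEC = 189.9 - 0.8q.
Set SMB = MC: 189.9 - 0.8q = 56.9 + 2.5q → q* = 40.3030.
Consumer price on the demand curve at q*: 194.5 − 0.5×40.3030 = 174.3485.

P = $174.3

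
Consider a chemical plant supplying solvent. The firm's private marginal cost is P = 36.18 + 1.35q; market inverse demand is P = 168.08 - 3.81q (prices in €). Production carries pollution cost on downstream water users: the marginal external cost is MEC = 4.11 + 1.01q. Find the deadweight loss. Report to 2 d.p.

DWL = €72.58

Market equilibrium (private): 36.18 + 1.35q = 168.08 - 3.81q → q_m = 25.5620.
Social marginal cost = private MC + MEC = 40.29 + 2.36q.
Set SMC = demand: 40.29 + 2.36q = 168.08 - 3.81q → q* = 20.7115.
The welfare-loss triangle has base |q_m − q*| and height MEC(q_m) (the vertical gap between SMC and demand is zero at q* and MEC at q_m).
DWL = ½ × 4.8505 × 29.9276 = 72.5819.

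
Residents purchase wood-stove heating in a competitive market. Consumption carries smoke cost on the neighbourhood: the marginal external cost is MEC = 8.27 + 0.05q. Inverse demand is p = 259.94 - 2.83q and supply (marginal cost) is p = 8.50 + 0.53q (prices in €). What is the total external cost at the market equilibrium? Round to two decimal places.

€758.87

Market equilibrium (private): 8.50 + 0.53q = 259.94 - 2.83q → q_m = 74.8333.
Total external cost = ∫₀^{q_m} (8.27 + 0.05q) dq = 8.27×74.8333 + ½×0.05×74.8333² = 758.8720.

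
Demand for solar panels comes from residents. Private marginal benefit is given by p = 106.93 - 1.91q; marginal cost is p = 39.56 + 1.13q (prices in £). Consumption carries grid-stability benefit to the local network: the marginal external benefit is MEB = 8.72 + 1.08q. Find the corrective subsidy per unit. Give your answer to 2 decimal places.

Social marginal benefit = demand + MEB = 115.65 - 0.83q.
Set SMB = MC: 115.65 - 0.83q = 39.56 + 1.13q → q* = 38.8214.
The Pigouvian subsidy equals MEB at q*: 8.72 + 1.08×38.8214 = 50.6471.

subsidy = £50.65 per unit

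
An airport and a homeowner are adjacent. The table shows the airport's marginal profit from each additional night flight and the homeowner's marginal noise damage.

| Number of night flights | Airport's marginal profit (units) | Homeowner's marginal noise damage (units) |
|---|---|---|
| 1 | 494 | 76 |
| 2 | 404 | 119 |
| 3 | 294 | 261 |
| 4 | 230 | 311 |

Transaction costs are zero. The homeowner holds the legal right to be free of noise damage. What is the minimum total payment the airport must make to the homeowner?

Efficient level: marginal profit ≥ marginal noise damage through level 3, so k* = 3.
With the homeowner holding the right, the airport must at least compensate total damage at k*: 76 + 119 + 261 = 456.

456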